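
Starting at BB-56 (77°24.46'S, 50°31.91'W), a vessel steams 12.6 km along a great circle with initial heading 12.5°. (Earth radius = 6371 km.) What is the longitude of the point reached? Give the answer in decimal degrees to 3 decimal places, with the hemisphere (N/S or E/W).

50.420°W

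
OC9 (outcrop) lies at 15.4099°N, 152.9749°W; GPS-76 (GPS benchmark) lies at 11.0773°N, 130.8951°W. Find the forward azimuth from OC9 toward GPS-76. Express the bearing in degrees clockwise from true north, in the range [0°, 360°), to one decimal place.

Δλ = 22.0798°
y = sin Δλ · cos φ₂ = 0.368894
x = cos φ₁ sin φ₂ − sin φ₁ cos φ₂ cos Δλ = -0.056421
θ = atan2(y, x) = 98.6958° → 98.6958° (mod 360°)

98.7°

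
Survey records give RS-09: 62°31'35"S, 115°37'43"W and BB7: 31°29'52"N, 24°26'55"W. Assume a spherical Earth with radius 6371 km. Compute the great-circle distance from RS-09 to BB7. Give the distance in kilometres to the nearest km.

RS-09: φ = -62.52639°, λ = -115.62861°
BB7: φ = +31.49778°, λ = -24.44861°
Δφ = 94.0242°,  Δλ = 91.1800°
a = sin²(Δφ/2) + cos φ₁ cos φ₂ sin²(Δλ/2) = 0.735822
c = 2·arcsin(√a) = 2.061951 rad = 118.1411°
d = R·c = 6371 × 2.061951 = 13136.7 km

13137 km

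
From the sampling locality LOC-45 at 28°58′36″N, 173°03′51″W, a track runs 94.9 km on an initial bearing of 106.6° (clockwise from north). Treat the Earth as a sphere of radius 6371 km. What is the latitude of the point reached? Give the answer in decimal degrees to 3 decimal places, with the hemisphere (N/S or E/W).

28.730°N

LOC-45: φ = +28.97667°, λ = -173.06417°
δ = d/R = 94.9/6371 = 0.014896 rad
φ₂ = arcsin(sin φ₁ cos δ + cos φ₁ sin δ cos θ)
   = arcsin(0.48445·0.99989 + 0.87482·0.01490·-0.28569) = 28.72963°
λ₂ = λ₁ + atan2(sin θ sin δ cos φ₁, cos δ − sin φ₁ sin φ₂) = -172.13146°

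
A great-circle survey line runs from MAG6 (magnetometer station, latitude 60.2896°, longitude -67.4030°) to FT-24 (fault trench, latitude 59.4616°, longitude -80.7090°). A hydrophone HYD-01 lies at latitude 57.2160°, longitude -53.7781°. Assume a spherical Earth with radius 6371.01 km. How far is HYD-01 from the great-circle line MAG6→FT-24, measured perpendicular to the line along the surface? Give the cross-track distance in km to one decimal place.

δ₁₃ = central angle MAG6→HYD-01 = 0.134195 rad  (haversine)
θ₁₃ = bearing MAG6→HYD-01 = 107.568°,  θ₁₂ = bearing MAG6→FT-24 = 268.725°
dₓₜ = R·arcsin(sin δ₁₃ · sin(θ₁₃ − θ₁₂)) = 6371.01·arcsin(0.13379·sin(-161.156°)) = -275.397 km
|dₓₜ| = 275.397 km

275.4 km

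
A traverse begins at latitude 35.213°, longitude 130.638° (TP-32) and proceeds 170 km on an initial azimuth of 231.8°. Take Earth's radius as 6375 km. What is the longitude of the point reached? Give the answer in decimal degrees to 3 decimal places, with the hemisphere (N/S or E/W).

129.185°E

δ = d/R = 170/6375 = 0.026667 rad
φ₂ = arcsin(sin φ₁ cos δ + cos φ₁ sin δ cos θ)
   = arcsin(0.57662·0.99964 + 0.81701·0.02666·-0.61841) = 34.25943°
λ₂ = λ₁ + atan2(sin θ sin δ cos φ₁, cos δ − sin φ₁ sin φ₂) = 129.18526°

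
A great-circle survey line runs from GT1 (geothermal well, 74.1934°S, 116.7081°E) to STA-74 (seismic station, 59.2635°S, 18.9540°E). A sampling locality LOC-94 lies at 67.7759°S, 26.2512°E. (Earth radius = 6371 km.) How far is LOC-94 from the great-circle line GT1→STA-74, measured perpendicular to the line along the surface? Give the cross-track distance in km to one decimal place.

167.9 km

δ₁₃ = central angle GT1→LOC-94 = 0.473702 rad  (haversine)
θ₁₃ = bearing GT1→LOC-94 = 236.006°,  θ₁₂ = bearing GT1→STA-74 = 239.318°
dₓₜ = R·arcsin(sin δ₁₃ · sin(θ₁₃ − θ₁₂)) = 6371·arcsin(0.45618·sin(-3.312°)) = -167.933 km
|dₓₜ| = 167.933 km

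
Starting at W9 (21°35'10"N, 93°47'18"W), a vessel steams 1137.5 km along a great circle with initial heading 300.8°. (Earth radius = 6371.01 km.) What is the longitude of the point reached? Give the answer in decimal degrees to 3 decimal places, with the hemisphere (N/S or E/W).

103.605°W

W9: φ = +21.58611°, λ = -93.78833°
δ = d/R = 1137.5/6371.01 = 0.178543 rad
φ₂ = arcsin(sin φ₁ cos δ + cos φ₁ sin δ cos θ)
   = arcsin(0.36790·0.98410 + 0.92987·0.17760·0.51204) = 26.52638°
λ₂ = λ₁ + atan2(sin θ sin δ cos φ₁, cos δ − sin φ₁ sin φ₂) = -103.60500°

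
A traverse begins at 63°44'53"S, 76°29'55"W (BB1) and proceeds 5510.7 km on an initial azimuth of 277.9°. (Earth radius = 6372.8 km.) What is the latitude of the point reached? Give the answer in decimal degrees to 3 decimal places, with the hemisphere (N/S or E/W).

BB1: φ = -63.74806°, λ = -76.49861°
δ = d/R = 5510.7/6372.8 = 0.864722 rad
φ₂ = arcsin(sin φ₁ cos δ + cos φ₁ sin δ cos θ)
   = arcsin(-0.89686·0.64885 + 0.44232·0.76091·0.13744) = -32.38925°
λ₂ = λ₁ + atan2(sin θ sin δ cos φ₁, cos δ − sin φ₁ sin φ₂) = -139.69387°

32.389°S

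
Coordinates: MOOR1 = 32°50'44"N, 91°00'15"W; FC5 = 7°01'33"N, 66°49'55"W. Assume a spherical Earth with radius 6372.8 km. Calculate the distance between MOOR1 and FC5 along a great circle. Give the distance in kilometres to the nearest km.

MOOR1: φ = +32.84556°, λ = -91.00417°
FC5: φ = +7.02583°, λ = -66.83194°
Δφ = -25.8197°,  Δλ = 24.1722°
a = sin²(Δφ/2) + cos φ₁ cos φ₂ sin²(Δλ/2) = 0.086471
c = 2·arcsin(√a) = 0.596943 rad = 34.2023°
d = R·c = 6372.8 × 0.596943 = 3804.2 km

3804 km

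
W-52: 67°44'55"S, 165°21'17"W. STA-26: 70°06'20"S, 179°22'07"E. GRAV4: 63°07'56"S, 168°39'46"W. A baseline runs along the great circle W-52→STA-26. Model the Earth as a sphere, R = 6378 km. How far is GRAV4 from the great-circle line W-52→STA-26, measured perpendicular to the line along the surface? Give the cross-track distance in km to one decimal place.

W-52: φ = -67.74861°, λ = -165.35472°
STA-26: φ = -70.10556°, λ = +179.36861°
GRAV4: φ = -63.13222°, λ = -168.66278°
δ₁₃ = central angle W-52→GRAV4 = 0.084040 rad  (haversine)
θ₁₃ = bearing W-52→GRAV4 = 341.900°,  θ₁₂ = bearing W-52→STA-26 = 239.766°
dₓₜ = R·arcsin(sin δ₁₃ · sin(θ₁₃ − θ₁₂)) = 6378·arcsin(0.08394·sin(102.134°)) = 524.004 km
|dₓₜ| = 524.004 km

524.0 km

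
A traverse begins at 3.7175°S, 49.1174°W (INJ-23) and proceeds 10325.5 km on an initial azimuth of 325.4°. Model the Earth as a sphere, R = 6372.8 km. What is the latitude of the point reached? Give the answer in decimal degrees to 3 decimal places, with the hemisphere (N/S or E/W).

δ = d/R = 10325.5/6372.8 = 1.620245 rad
φ₂ = arcsin(sin φ₁ cos δ + cos φ₁ sin δ cos θ)
   = arcsin(-0.06484·-0.04943 + 0.99790·0.99878·0.82314) = 55.44733°
λ₂ = λ₁ + atan2(sin θ sin δ cos φ₁, cos δ − sin φ₁ sin φ₂) = -138.71537°

55.447°N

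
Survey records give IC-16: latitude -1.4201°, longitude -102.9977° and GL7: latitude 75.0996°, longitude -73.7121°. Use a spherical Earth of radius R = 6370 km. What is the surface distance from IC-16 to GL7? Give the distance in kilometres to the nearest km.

Δφ = 76.5197°,  Δλ = 29.2856°
a = sin²(Δφ/2) + cos φ₁ cos φ₂ sin²(Δλ/2) = 0.399872
c = 2·arcsin(√a) = 1.369176 rad = 78.4480°
d = R·c = 6370 × 1.369176 = 8721.7 km

8722 km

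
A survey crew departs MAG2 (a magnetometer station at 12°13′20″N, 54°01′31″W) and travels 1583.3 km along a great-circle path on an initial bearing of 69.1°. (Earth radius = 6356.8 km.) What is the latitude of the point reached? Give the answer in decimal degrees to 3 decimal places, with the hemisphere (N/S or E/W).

16.925°N

MAG2: φ = +12.22222°, λ = -54.02528°
δ = d/R = 1583.3/6356.8 = 0.249072 rad
φ₂ = arcsin(sin φ₁ cos δ + cos φ₁ sin δ cos θ)
   = arcsin(0.21170·0.96914 + 0.97733·0.24650·0.35674) = 16.92474°
λ₂ = λ₁ + atan2(sin θ sin δ cos φ₁, cos δ − sin φ₁ sin φ₂) = -40.09675°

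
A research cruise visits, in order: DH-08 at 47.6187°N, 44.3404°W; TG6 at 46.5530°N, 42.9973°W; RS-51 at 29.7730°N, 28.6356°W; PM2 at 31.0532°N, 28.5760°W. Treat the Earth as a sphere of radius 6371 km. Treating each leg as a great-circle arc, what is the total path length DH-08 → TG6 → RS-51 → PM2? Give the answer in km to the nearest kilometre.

2540 km

DH-08→TG6: c = 0.024509 rad, d = 156.15 km
TG6→RS-51: c = 0.351764 rad, d = 2241.09 km
RS-51→PM2: c = 0.022362 rad, d = 142.47 km
Total = 156.15 + 2241.09 + 142.47 = 2539.70 km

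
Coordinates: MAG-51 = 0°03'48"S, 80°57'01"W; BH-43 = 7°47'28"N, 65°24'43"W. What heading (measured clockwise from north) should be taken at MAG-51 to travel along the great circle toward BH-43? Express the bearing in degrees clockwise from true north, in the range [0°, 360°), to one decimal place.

62.8°

MAG-51: φ = -0.06333°, λ = -80.95028°
BH-43: φ = +7.79111°, λ = -65.41194°
Δλ = 15.5383°
y = sin Δλ · cos φ₂ = 0.265410
x = cos φ₁ sin φ₂ − sin φ₁ cos φ₂ cos Δλ = 0.136617
θ = atan2(y, x) = 62.7634° → 62.7634° (mod 360°)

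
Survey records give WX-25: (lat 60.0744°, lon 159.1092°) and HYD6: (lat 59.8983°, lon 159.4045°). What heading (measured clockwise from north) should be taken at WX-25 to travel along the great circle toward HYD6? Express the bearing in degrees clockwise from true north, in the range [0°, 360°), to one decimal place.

Δλ = 0.2953°
y = sin Δλ · cos φ₂ = 0.002585
x = cos φ₁ sin φ₂ − sin φ₁ cos φ₂ cos Δλ = -0.003068
θ = atan2(y, x) = 139.8825° → 139.8825° (mod 360°)

139.9°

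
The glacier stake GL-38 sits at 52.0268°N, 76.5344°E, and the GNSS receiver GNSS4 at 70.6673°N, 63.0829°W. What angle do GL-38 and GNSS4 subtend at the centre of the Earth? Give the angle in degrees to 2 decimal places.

Δφ = 18.6405°,  Δλ = -139.6173°
a = sin²(Δφ/2) + cos φ₁ cos φ₂ sin²(Δλ/2) = 0.205656
c = 2·arcsin(√a) = 0.941363 rad = 53.9361°

53.94°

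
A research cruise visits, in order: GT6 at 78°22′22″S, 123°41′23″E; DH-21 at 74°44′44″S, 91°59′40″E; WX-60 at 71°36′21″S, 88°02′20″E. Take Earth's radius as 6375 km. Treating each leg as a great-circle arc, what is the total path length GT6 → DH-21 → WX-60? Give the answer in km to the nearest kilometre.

1270 km

GT6: φ = -78.37278°, λ = +123.68972°
DH-21: φ = -74.74556°, λ = +91.99444°
WX-60: φ = -71.60583°, λ = +88.03889°
GT6→DH-21: c = 0.140914 rad, d = 898.33 km
DH-21→WX-60: c = 0.058298 rad, d = 371.65 km
Total = 898.33 + 371.65 = 1269.98 km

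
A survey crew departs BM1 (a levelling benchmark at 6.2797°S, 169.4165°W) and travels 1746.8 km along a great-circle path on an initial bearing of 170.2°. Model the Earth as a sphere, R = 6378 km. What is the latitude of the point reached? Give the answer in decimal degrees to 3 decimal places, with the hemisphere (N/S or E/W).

δ = d/R = 1746.8/6378 = 0.273879 rad
φ₂ = arcsin(sin φ₁ cos δ + cos φ₁ sin δ cos θ)
   = arcsin(-0.10938·0.96273 + 0.99400·0.27047·-0.98541) = -21.72964°
λ₂ = λ₁ + atan2(sin θ sin δ cos φ₁, cos δ − sin φ₁ sin φ₂) = -166.57589°

21.730°S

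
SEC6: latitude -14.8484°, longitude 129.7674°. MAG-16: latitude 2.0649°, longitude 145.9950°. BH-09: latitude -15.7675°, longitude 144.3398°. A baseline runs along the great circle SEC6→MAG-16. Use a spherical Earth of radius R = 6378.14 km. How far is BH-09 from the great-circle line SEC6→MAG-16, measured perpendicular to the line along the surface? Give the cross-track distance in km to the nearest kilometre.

1210 km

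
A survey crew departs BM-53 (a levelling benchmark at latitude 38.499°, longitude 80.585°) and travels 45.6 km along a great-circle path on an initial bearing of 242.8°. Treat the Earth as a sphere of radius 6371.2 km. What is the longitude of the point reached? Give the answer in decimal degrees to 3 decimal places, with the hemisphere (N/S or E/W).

80.120°E

δ = d/R = 45.6/6371.2 = 0.007157 rad
φ₂ = arcsin(sin φ₁ cos δ + cos φ₁ sin δ cos θ)
   = arcsin(0.62250·0.99997 + 0.78262·0.00716·-0.45710) = 38.31063°
λ₂ = λ₁ + atan2(sin θ sin δ cos φ₁, cos δ − sin φ₁ sin φ₂) = 80.12017°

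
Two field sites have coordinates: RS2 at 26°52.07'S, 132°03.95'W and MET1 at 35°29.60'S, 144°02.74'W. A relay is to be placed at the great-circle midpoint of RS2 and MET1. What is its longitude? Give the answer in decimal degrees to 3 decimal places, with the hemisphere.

137.781°W

RS2: φ = -26.86783°, λ = -132.06583°
MET1: φ = -35.49333°, λ = -144.04567°
Bx = cos φ₂ cos Δλ = 0.796451,  By = cos φ₂ sin Δλ = -0.168998
φₘ = atan2(sin φ₁ + sin φ₂, √((cos φ₁ + Bx)² + By²)) = -31.31941°
λₘ = λ₁ + atan2(By, cos φ₁ + Bx) = -137.78139°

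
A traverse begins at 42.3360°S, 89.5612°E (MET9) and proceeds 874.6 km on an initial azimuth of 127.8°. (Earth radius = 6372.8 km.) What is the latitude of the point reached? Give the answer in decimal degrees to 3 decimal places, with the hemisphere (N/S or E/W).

δ = d/R = 874.6/6372.8 = 0.137240 rad
φ₂ = arcsin(sin φ₁ cos δ + cos φ₁ sin δ cos θ)
   = arcsin(-0.67348·0.99060 + 0.73921·0.13681·-0.61291) = -46.81336°
λ₂ = λ₁ + atan2(sin θ sin δ cos φ₁, cos δ − sin φ₁ sin φ₂) = 98.64938°

46.813°S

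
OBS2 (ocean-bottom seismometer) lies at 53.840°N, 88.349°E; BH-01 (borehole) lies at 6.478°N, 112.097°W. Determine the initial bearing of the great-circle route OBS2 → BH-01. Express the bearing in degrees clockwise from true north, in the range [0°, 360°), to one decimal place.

Δλ = 159.5540°
y = sin Δλ · cos φ₂ = 0.347094
x = cos φ₁ sin φ₂ − sin φ₁ cos φ₂ cos Δλ = 0.818249
θ = atan2(y, x) = 22.9862° → 22.9862° (mod 360°)

23.0°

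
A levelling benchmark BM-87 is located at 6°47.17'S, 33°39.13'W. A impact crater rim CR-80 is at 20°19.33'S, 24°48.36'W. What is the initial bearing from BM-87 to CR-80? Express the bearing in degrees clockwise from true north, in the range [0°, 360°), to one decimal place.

BM-87: φ = -6.78617°, λ = -33.65217°
CR-80: φ = -20.32217°, λ = -24.80600°
Δλ = 8.8462°
y = sin Δλ · cos φ₂ = 0.144210
x = cos φ₁ sin φ₂ − sin φ₁ cos φ₂ cos Δλ = -0.235374
θ = atan2(y, x) = 148.5049° → 148.5049° (mod 360°)

148.5°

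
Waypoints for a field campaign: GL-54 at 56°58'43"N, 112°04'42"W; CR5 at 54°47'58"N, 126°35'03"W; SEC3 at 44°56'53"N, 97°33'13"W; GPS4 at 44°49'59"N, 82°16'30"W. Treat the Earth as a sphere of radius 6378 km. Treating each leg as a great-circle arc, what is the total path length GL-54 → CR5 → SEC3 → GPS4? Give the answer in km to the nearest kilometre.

GL-54: φ = +56.97861°, λ = -112.07833°
CR5: φ = +54.79944°, λ = -126.58417°
SEC3: φ = +44.94806°, λ = -97.55361°
GPS4: φ = +44.83306°, λ = -82.27500°
GL-54→CR5: c = 0.146672 rad, d = 935.47 km
CR5→SEC3: c = 0.365354 rad, d = 2330.23 km
SEC3→GPS4: c = 0.188649 rad, d = 1203.21 km
Total = 935.47 + 2330.23 + 1203.21 = 4468.91 km

4469 km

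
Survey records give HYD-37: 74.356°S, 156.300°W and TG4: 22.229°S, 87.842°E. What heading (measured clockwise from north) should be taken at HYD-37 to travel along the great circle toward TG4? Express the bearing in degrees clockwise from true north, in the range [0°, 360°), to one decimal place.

Δλ = -115.8580°
y = sin Δλ · cos φ₂ = -0.832998
x = cos φ₁ sin φ₂ − sin φ₁ cos φ₂ cos Δλ = -0.490787
θ = atan2(y, x) = -120.5058° → 239.4942° (mod 360°)

239.5°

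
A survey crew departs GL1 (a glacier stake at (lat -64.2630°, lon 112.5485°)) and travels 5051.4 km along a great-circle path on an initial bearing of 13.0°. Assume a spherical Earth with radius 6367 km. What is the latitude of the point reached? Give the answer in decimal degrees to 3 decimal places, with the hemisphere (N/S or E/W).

δ = d/R = 5051.4/6367 = 0.793372 rad
φ₂ = arcsin(sin φ₁ cos δ + cos φ₁ sin δ cos θ)
   = arcsin(-0.90080·0.70145 + 0.43424·0.71272·0.97437) = -19.28694°
λ₂ = λ₁ + atan2(sin θ sin δ cos φ₁, cos δ − sin φ₁ sin φ₂) = 122.32823°

19.287°S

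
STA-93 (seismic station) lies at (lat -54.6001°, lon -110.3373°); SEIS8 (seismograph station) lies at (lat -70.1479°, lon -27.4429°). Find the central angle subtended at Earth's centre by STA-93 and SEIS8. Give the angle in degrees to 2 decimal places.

Δφ = -15.5478°,  Δλ = 82.8944°
a = sin²(Δφ/2) + cos φ₁ cos φ₂ sin²(Δλ/2) = 0.104489
c = 2·arcsin(√a) = 0.658319 rad = 37.7189°

37.72°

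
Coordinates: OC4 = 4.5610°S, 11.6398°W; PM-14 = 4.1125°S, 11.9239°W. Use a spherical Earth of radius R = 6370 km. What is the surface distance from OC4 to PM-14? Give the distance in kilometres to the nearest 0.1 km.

59.0 km

Δφ = 0.4485°,  Δλ = -0.2841°
a = sin²(Δφ/2) + cos φ₁ cos φ₂ sin²(Δλ/2) = 0.000021
c = 2·arcsin(√a) = 0.009259 rad = 0.5305°
d = R·c = 6370 × 0.009259 = 59.0 km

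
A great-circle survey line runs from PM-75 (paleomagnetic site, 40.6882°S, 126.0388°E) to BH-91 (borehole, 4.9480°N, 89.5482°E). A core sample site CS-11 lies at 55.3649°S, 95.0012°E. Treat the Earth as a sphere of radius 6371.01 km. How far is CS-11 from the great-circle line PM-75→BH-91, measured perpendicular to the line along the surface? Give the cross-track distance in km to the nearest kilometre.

δ₁₃ = central angle PM-75→CS-11 = 0.437839 rad  (haversine)
θ₁₃ = bearing PM-75→CS-11 = 223.722°,  θ₁₂ = bearing PM-75→BH-91 = 314.762°
dₓₜ = R·arcsin(sin δ₁₃ · sin(θ₁₃ − θ₁₂)) = 6371.01·arcsin(0.42398·sin(-91.040°)) = -2788.987 km
|dₓₜ| = 2788.987 km

2789 km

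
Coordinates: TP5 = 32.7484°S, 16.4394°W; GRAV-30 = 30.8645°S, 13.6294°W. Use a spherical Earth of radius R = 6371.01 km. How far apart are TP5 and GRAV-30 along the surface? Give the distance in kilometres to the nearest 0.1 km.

338.2 km

Δφ = 1.8839°,  Δλ = 2.8100°
a = sin²(Δφ/2) + cos φ₁ cos φ₂ sin²(Δλ/2) = 0.000704
c = 2·arcsin(√a) = 0.053083 rad = 3.0414°
d = R·c = 6371.01 × 0.053083 = 338.2 km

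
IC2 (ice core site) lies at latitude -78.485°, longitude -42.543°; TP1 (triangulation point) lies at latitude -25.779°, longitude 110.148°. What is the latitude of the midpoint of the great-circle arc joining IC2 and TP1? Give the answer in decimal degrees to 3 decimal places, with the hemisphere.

62.743°S

Bx = cos φ₂ cos Δλ = -0.800116,  By = cos φ₂ sin Δλ = 0.413130
φₘ = atan2(sin φ₁ + sin φ₂, √((cos φ₁ + Bx)² + By²)) = -62.74285°
λₘ = λ₁ + atan2(By, cos φ₁ + Bx) = 102.92956°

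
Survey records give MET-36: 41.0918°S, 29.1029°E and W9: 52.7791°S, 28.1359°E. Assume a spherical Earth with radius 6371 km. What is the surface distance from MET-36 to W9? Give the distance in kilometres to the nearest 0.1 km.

1301.6 km

Δφ = -11.6873°,  Δλ = -0.9670°
a = sin²(Δφ/2) + cos φ₁ cos φ₂ sin²(Δλ/2) = 0.010399
c = 2·arcsin(√a) = 0.204302 rad = 11.7056°
d = R·c = 6371 × 0.204302 = 1301.6 km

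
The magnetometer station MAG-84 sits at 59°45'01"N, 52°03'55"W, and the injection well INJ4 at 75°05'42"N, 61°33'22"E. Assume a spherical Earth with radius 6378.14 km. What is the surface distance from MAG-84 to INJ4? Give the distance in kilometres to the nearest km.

MAG-84: φ = +59.75028°, λ = -52.06528°
INJ4: φ = +75.09500°, λ = +61.55611°
Δφ = 15.3447°,  Δλ = 113.6214°
a = sin²(Δφ/2) + cos φ₁ cos φ₂ sin²(Δλ/2) = 0.108574
c = 2·arcsin(√a) = 0.671560 rad = 38.4775°
d = R·c = 6378.14 × 0.671560 = 4283.3 km

4283 km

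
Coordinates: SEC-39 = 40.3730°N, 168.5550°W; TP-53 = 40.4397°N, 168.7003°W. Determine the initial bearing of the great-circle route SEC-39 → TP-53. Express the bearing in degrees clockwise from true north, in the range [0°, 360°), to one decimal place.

Δλ = -0.1453°
y = sin Δλ · cos φ₂ = -0.001930
x = cos φ₁ sin φ₂ − sin φ₁ cos φ₂ cos Δλ = 0.001166
θ = atan2(y, x) = -58.8692° → 301.1308° (mod 360°)

301.1°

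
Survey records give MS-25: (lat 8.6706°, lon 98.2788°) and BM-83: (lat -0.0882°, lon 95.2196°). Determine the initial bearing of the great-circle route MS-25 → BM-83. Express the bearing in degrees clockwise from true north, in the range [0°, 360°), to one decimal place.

Δλ = -3.0592°
y = sin Δλ · cos φ₂ = -0.053368
x = cos φ₁ sin φ₂ − sin φ₁ cos φ₂ cos Δλ = -0.152060
θ = atan2(y, x) = -160.6608° → 199.3392° (mod 360°)

199.3°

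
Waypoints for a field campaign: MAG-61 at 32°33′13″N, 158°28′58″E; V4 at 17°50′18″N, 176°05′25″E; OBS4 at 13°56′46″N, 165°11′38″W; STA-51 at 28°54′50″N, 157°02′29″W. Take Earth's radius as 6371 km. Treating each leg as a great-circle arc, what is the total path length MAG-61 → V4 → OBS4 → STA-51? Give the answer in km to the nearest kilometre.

MAG-61: φ = +32.55361°, λ = +158.48278°
V4: φ = +17.83833°, λ = +176.09028°
OBS4: φ = +13.94611°, λ = -165.19389°
STA-51: φ = +28.91389°, λ = -157.04139°
MAG-61→V4: c = 0.377443 rad, d = 2404.69 km
V4→OBS4: c = 0.321251 rad, d = 2046.69 km
OBS4→STA-51: c = 0.292639 rad, d = 1864.40 km
Total = 2404.69 + 2046.69 + 1864.40 = 6315.79 km

6316 km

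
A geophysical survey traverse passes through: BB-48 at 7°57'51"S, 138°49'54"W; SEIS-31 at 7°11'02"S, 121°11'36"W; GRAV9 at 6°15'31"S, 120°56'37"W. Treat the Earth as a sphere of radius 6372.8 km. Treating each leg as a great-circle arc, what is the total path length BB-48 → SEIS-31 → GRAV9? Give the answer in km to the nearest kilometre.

BB-48: φ = -7.96417°, λ = -138.83167°
SEIS-31: φ = -7.18389°, λ = -121.19333°
GRAV9: φ = -6.25861°, λ = -120.94361°
BB-48→SEIS-31: c = 0.305441 rad, d = 1946.52 km
SEIS-31→GRAV9: c = 0.016719 rad, d = 106.55 km
Total = 1946.52 + 106.55 = 2053.06 km

2053 km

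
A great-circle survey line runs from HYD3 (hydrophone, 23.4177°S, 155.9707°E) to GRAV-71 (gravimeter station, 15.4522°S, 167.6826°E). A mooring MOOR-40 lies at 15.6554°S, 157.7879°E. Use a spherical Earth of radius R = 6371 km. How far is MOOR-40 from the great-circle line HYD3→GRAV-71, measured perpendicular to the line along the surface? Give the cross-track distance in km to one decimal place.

607.6 km

δ₁₃ = central angle HYD3→MOOR-40 = 0.138729 rad  (haversine)
θ₁₃ = bearing HYD3→MOOR-40 = 12.757°,  θ₁₂ = bearing HYD3→GRAV-71 = 56.276°
dₓₜ = R·arcsin(sin δ₁₃ · sin(θ₁₃ − θ₁₂)) = 6371·arcsin(0.13828·sin(-43.520°)) = -607.588 km
|dₓₜ| = 607.588 km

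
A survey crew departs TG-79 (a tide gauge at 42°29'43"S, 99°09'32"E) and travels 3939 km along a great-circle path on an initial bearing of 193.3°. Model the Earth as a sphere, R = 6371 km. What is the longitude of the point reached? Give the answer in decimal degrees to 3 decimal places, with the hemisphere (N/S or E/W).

TG-79: φ = -42.49528°, λ = +99.15889°
δ = d/R = 3939/6371 = 0.618270 rad
φ₂ = arcsin(sin φ₁ cos δ + cos φ₁ sin δ cos θ)
   = arcsin(-0.67553·0.81488 + 0.73733·0.57963·-0.97318) = -75.10354°
λ₂ = λ₁ + atan2(sin θ sin δ cos φ₁, cos δ − sin φ₁ sin φ₂) = 67.91402°

67.914°E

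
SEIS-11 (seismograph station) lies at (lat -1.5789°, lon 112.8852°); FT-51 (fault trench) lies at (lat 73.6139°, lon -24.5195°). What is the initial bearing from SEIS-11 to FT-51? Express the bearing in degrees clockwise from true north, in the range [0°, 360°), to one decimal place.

348.7°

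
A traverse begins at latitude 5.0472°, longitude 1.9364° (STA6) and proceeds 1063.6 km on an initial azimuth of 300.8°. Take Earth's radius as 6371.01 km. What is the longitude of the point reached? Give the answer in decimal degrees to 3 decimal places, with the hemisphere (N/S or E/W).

δ = d/R = 1063.6/6371.01 = 0.166944 rad
φ₂ = arcsin(sin φ₁ cos δ + cos φ₁ sin δ cos θ)
   = arcsin(0.08798·0.98610 + 0.99612·0.16617·0.51204) = 9.87558°
λ₂ = λ₁ + atan2(sin θ sin δ cos φ₁, cos δ − sin φ₁ sin φ₂) = -6.39390°

6.394°W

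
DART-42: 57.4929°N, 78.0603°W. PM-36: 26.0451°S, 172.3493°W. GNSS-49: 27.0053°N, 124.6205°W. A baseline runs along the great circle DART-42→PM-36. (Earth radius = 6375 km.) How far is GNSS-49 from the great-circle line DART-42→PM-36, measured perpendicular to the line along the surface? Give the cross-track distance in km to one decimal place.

δ₁₃ = central angle DART-42→GNSS-49 = 0.778232 rad  (haversine)
θ₁₃ = bearing DART-42→GNSS-49 = 247.149°,  θ₁₂ = bearing DART-42→PM-36 = 258.683°
dₓₜ = R·arcsin(sin δ₁₃ · sin(θ₁₃ − θ₁₂)) = 6375·arcsin(0.70202·sin(-11.534°)) = -897.814 km
|dₓₜ| = 897.814 km

897.8 km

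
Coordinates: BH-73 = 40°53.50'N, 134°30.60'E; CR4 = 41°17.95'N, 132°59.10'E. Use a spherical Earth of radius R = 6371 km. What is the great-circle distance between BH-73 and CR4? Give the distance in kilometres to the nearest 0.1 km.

135.6 km

BH-73: φ = +40.89167°, λ = +134.51000°
CR4: φ = +41.29917°, λ = +132.98500°
Δφ = 0.4075°,  Δλ = -1.5250°
a = sin²(Δφ/2) + cos φ₁ cos φ₂ sin²(Δλ/2) = 0.000113
c = 2·arcsin(√a) = 0.021282 rad = 1.2193°
d = R·c = 6371 × 0.021282 = 135.6 km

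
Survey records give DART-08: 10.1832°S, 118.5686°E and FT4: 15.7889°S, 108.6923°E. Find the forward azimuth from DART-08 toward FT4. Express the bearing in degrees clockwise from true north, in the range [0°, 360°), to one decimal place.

238.7°

Δλ = -9.8763°
y = sin Δλ · cos φ₂ = -0.165050
x = cos φ₁ sin φ₂ − sin φ₁ cos φ₂ cos Δλ = -0.100203
θ = atan2(y, x) = -121.2622° → 238.7378° (mod 360°)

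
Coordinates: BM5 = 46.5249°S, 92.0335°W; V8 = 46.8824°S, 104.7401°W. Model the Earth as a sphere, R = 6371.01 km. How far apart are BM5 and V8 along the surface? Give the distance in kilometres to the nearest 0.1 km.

Δφ = -0.3575°,  Δλ = -12.7066°
a = sin²(Δφ/2) + cos φ₁ cos φ₂ sin²(Δλ/2) = 0.005768
c = 2·arcsin(√a) = 0.152047 rad = 8.7116°
d = R·c = 6371.01 × 0.152047 = 968.7 km

968.7 km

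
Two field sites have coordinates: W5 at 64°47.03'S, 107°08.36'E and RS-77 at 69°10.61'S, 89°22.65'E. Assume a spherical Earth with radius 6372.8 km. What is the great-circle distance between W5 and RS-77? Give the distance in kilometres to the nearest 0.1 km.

909.1 km

W5: φ = -64.78383°, λ = +107.13933°
RS-77: φ = -69.17683°, λ = +89.37750°
Δφ = -4.3930°,  Δλ = -17.7618°
a = sin²(Δφ/2) + cos φ₁ cos φ₂ sin²(Δλ/2) = 0.005079
c = 2·arcsin(√a) = 0.142648 rad = 8.1731°
d = R·c = 6372.8 × 0.142648 = 909.1 km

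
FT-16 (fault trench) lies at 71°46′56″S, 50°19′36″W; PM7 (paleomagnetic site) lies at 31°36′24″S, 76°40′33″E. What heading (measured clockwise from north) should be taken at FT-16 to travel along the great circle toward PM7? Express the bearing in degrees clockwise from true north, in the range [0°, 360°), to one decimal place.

FT-16: φ = -71.78222°, λ = -50.32667°
PM7: φ = -31.60667°, λ = +76.67583°
Δλ = 127.0025°
y = sin Δλ · cos φ₂ = 0.680148
x = cos φ₁ sin φ₂ − sin φ₁ cos φ₂ cos Δλ = -0.650727
θ = atan2(y, x) = 133.7336° → 133.7336° (mod 360°)

133.7°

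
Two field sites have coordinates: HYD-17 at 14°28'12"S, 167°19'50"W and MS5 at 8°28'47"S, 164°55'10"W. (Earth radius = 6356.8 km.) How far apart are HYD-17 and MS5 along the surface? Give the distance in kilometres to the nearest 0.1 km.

714.4 km

HYD-17: φ = -14.47000°, λ = -167.33056°
MS5: φ = -8.47972°, λ = -164.91944°
Δφ = 5.9903°,  Δλ = 2.4111°
a = sin²(Δφ/2) + cos φ₁ cos φ₂ sin²(Δλ/2) = 0.003154
c = 2·arcsin(√a) = 0.112382 rad = 6.4390°
d = R·c = 6356.8 × 0.112382 = 714.4 km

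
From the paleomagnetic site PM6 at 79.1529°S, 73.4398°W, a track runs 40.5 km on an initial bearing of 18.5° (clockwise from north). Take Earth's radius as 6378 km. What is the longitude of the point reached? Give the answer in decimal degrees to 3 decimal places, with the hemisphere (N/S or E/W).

δ = d/R = 40.5/6378 = 0.006350 rad
φ₂ = arcsin(sin φ₁ cos δ + cos φ₁ sin δ cos θ)
   = arcsin(-0.98213·0.99998 + 0.18819·0.00635·0.94832) = -78.80729°
λ₂ = λ₁ + atan2(sin θ sin δ cos φ₁, cos δ − sin φ₁ sin φ₂) = -72.84506°

72.845°W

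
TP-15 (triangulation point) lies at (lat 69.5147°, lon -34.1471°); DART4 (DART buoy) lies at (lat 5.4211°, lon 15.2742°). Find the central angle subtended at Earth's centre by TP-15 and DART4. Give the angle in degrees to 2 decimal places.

Δφ = -64.0936°,  Δλ = 49.4213°
a = sin²(Δφ/2) + cos φ₁ cos φ₂ sin²(Δλ/2) = 0.342433
c = 2·arcsin(√a) = 1.250199 rad = 71.6312°

71.63°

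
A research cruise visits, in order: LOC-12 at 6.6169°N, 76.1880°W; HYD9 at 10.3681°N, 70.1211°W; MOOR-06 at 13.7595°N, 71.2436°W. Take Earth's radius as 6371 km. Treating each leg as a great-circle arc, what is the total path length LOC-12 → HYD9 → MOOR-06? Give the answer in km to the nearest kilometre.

LOC-12→HYD9: c = 0.123489 rad, d = 786.75 km
HYD9→MOOR-06: c = 0.062213 rad, d = 396.36 km
Total = 786.75 + 396.36 = 1183.11 km

1183 km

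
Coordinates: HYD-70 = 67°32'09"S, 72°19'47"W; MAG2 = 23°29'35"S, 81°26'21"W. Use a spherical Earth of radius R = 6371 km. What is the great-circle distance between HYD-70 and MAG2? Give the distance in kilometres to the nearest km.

4938 km

HYD-70: φ = -67.53583°, λ = -72.32972°
MAG2: φ = -23.49306°, λ = -81.43917°
Δφ = 44.0428°,  Δλ = -9.1094°
a = sin²(Δφ/2) + cos φ₁ cos φ₂ sin²(Δλ/2) = 0.142799
c = 2·arcsin(√a) = 0.775028 rad = 44.4059°
d = R·c = 6371 × 0.775028 = 4937.7 km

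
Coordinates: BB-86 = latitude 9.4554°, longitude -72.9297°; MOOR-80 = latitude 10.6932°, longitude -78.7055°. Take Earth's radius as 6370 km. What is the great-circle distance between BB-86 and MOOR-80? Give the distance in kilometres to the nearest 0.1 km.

Δφ = 1.2378°,  Δλ = -5.7758°
a = sin²(Δφ/2) + cos φ₁ cos φ₂ sin²(Δλ/2) = 0.002577
c = 2·arcsin(√a) = 0.101573 rad = 5.8197°
d = R·c = 6370 × 0.101573 = 647.0 km

647.0 km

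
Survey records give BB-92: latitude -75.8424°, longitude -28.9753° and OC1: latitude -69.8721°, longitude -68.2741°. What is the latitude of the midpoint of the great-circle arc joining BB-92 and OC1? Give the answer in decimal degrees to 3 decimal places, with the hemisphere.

73.774°S

Bx = cos φ₂ cos Δλ = 0.266296,  By = cos φ₂ sin Δλ = -0.217952
φₘ = atan2(sin φ₁ + sin φ₂, √((cos φ₁ + Bx)² + By²)) = -73.77375°
λₘ = λ₁ + atan2(By, cos φ₁ + Bx) = -52.07911°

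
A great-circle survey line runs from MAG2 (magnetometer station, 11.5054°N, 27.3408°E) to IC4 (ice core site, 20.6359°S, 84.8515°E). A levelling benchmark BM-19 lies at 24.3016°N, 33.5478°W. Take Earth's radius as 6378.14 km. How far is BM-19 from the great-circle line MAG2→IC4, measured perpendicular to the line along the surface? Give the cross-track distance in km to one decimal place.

749.7 km

δ₁₃ = central angle MAG2→BM-19 = 1.027948 rad  (haversine)
θ₁₃ = bearing MAG2→BM-19 = 291.573°,  θ₁₂ = bearing MAG2→IC4 = 119.445°
dₓₜ = R·arcsin(sin δ₁₃ · sin(θ₁₃ − θ₁₂)) = 6378.14·arcsin(0.85624·sin(172.128°)) = 749.714 km
|dₓₜ| = 749.714 km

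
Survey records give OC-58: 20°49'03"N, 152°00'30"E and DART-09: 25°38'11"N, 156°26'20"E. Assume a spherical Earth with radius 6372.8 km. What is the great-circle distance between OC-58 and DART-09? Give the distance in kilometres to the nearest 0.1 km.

701.5 km

OC-58: φ = +20.81750°, λ = +152.00833°
DART-09: φ = +25.63639°, λ = +156.43889°
Δφ = 4.8189°,  Δλ = 4.4306°
a = sin²(Δφ/2) + cos φ₁ cos φ₂ sin²(Δλ/2) = 0.003027
c = 2·arcsin(√a) = 0.110083 rad = 6.3073°
d = R·c = 6372.8 × 0.110083 = 701.5 km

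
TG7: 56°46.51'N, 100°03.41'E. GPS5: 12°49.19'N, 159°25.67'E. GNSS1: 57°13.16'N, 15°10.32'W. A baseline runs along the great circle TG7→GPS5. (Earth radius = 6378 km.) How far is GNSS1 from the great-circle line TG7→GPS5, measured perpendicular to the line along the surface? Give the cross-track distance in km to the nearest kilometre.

3013 km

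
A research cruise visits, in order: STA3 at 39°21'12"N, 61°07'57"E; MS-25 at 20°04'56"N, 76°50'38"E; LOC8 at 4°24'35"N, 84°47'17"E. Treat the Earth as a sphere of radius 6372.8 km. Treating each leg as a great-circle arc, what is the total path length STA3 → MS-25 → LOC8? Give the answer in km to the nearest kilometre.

4561 km

STA3: φ = +39.35333°, λ = +61.13250°
MS-25: φ = +20.08222°, λ = +76.84389°
LOC8: φ = +4.40972°, λ = +84.78806°
STA3→MS-25: c = 0.410720 rad, d = 2617.43 km
MS-25→LOC8: c = 0.305040 rad, d = 1943.96 km
Total = 2617.43 + 1943.96 = 4561.39 km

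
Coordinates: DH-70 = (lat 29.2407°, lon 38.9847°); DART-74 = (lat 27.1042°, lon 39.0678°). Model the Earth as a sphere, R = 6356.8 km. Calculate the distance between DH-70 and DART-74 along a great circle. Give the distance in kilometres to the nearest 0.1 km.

237.2 km

Δφ = -2.1365°,  Δλ = 0.0831°
a = sin²(Δφ/2) + cos φ₁ cos φ₂ sin²(Δλ/2) = 0.000348
c = 2·arcsin(√a) = 0.037311 rad = 2.1378°
d = R·c = 6356.8 × 0.037311 = 237.2 km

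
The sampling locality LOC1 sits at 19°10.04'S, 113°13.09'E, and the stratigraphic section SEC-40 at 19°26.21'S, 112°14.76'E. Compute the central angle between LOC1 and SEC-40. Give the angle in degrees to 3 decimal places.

LOC1: φ = -19.16733°, λ = +113.21817°
SEC-40: φ = -19.43683°, λ = +112.24600°
Δφ = -0.2695°,  Δλ = -0.9722°
a = sin²(Δφ/2) + cos φ₁ cos φ₂ sin²(Δλ/2) = 0.000070
c = 2·arcsin(√a) = 0.016690 rad = 0.9563°

0.956°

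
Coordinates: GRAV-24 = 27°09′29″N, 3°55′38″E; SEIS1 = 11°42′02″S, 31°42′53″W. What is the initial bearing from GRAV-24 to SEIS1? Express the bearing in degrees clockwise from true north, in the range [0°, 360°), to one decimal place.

226.4°

GRAV-24: φ = +27.15806°, λ = +3.92722°
SEIS1: φ = -11.70056°, λ = -31.71472°
Δλ = -35.6419°
y = sin Δλ · cos φ₂ = -0.570610
x = cos φ₁ sin φ₂ − sin φ₁ cos φ₂ cos Δλ = -0.543673
θ = atan2(y, x) = -133.6152° → 226.3848° (mod 360°)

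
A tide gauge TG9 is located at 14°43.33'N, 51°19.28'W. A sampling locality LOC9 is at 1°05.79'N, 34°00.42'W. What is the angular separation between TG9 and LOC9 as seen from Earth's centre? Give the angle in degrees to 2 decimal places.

TG9: φ = +14.72217°, λ = -51.32133°
LOC9: φ = +1.09650°, λ = -34.00700°
Δφ = -13.6257°,  Δλ = 17.3143°
a = sin²(Δφ/2) + cos φ₁ cos φ₂ sin²(Δλ/2) = 0.035981
c = 2·arcsin(√a) = 0.381687 rad = 21.8690°

21.87°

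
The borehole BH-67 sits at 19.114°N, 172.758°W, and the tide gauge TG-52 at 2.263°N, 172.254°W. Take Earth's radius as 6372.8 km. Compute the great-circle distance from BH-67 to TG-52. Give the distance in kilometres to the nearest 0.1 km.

1875.1 km

Δφ = -16.8510°,  Δλ = 0.5040°
a = sin²(Δφ/2) + cos φ₁ cos φ₂ sin²(Δλ/2) = 0.021487
c = 2·arcsin(√a) = 0.294231 rad = 16.8582°
d = R·c = 6372.8 × 0.294231 = 1875.1 km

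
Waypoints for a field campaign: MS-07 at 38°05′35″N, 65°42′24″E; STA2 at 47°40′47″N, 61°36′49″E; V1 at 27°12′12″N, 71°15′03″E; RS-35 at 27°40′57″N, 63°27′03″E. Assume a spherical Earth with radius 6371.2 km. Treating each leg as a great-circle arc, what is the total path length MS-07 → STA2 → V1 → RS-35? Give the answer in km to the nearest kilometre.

4314 km

MS-07: φ = +38.09306°, λ = +65.70667°
STA2: φ = +47.67972°, λ = +61.61361°
V1: φ = +27.20333°, λ = +71.25083°
RS-35: φ = +27.68250°, λ = +63.45083°
MS-07→STA2: c = 0.175248 rad, d = 1116.54 km
STA2→V1: c = 0.380805 rad, d = 2426.18 km
V1→RS-35: c = 0.121085 rad, d = 771.46 km
Total = 1116.54 + 2426.18 + 771.46 = 4314.18 km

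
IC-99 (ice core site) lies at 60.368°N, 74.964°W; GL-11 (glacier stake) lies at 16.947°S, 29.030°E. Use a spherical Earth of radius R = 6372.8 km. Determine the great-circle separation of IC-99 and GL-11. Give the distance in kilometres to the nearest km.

Δφ = -77.3150°,  Δλ = 103.9940°
a = sin²(Δφ/2) + cos φ₁ cos φ₂ sin²(Δλ/2) = 0.683868
c = 2·arcsin(√a) = 1.947370 rad = 111.5761°
d = R·c = 6372.8 × 1.947370 = 12410.2 km

12410 km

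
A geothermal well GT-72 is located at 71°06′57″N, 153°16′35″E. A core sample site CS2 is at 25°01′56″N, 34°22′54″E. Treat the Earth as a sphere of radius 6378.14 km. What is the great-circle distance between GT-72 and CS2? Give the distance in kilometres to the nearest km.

8350 km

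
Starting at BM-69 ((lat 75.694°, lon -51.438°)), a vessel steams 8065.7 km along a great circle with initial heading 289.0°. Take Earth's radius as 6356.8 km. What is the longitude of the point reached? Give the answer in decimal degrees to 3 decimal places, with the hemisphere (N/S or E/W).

155.595°W

δ = d/R = 8065.7/6356.8 = 1.268830 rad
φ₂ = arcsin(sin φ₁ cos δ + cos φ₁ sin δ cos θ)
   = arcsin(0.96899·0.29740 + 0.24710·0.95475·0.32557) = 21.40658°
λ₂ = λ₁ + atan2(sin θ sin δ cos φ₁, cos δ − sin φ₁ sin φ₂) = -155.59525°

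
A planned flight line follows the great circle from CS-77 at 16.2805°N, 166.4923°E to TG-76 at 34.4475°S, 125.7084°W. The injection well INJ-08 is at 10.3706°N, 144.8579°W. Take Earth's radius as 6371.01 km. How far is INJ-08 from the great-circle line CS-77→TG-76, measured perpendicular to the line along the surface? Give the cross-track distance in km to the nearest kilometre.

δ₁₃ = central angle CS-77→INJ-08 = 0.830816 rad  (haversine)
θ₁₃ = bearing CS-77→INJ-08 = 90.728°,  θ₁₂ = bearing CS-77→TG-76 = 129.542°
dₓₜ = R·arcsin(sin δ₁₃ · sin(θ₁₃ − θ₁₂)) = 6371.01·arcsin(0.73848·sin(-38.813°)) = -3065.910 km
|dₓₜ| = 3065.910 km

3066 km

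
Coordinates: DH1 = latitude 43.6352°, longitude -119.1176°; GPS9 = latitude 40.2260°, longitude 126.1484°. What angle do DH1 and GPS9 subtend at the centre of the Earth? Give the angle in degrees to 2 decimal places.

77.62°

Δφ = -3.4092°,  Δλ = -114.7340°
a = sin²(Δφ/2) + cos φ₁ cos φ₂ sin²(Δλ/2) = 0.392779
c = 2·arcsin(√a) = 1.354676 rad = 77.6172°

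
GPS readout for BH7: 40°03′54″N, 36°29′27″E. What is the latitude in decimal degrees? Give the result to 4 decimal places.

40.0650°N

40° + 3′/60 + 54″/3600 = 40 + 0.05000 + 0.01500 = 40.0650°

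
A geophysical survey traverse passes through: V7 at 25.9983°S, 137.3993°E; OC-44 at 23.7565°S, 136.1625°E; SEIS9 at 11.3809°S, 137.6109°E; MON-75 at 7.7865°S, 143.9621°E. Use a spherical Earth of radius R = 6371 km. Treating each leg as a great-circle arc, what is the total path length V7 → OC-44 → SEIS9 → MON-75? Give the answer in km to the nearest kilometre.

V7→OC-44: c = 0.043753 rad, d = 278.75 km
OC-44→SEIS9: c = 0.217329 rad, d = 1384.60 km
SEIS9→MON-75: c = 0.126008 rad, d = 802.80 km
Total = 278.75 + 1384.60 + 802.80 = 2466.15 km

2466 km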